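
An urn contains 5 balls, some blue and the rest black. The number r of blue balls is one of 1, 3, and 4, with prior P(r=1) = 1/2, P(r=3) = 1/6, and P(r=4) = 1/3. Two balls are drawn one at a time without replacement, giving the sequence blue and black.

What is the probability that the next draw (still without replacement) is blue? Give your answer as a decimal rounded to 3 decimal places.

Compute the likelihood of the observed sequence for each case: P(data | r = 1) = (1/5)(4/4) = 1/5; P(data | r = 3) = (3/5)(2/4) = 3/10; P(data | r = 4) = (4/5)(1/4) = 1/5.
Weighting by the prior gives 1/2 · 1/5 = 1/10, 1/6 · 3/10 = 1/20, 1/3 · 1/5 = 1/15; with total 13/60.
Normalising, the posterior is P(r = 1 | data) = 6/13, P(r = 3 | data) = 3/13, P(r = 4 | data) = 4/13.
The predictive probability is P(blue next | data) = (0)(6/13) + (2/3)(3/13) + (1)(4/13) = 6/13.

0.462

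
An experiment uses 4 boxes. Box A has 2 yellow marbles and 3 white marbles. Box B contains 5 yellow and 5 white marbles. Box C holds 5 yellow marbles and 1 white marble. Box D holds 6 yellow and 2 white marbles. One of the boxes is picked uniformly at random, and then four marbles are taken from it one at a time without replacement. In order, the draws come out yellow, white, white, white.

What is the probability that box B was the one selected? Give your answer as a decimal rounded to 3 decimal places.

0.373

For each hypothesis, P(data | H) works out to: P(data | box A) = (2/5)(3/4)(2/3)(1/2) = 0.1; P(data | box B) = (5/10)(5/9)(4/8)(3/7) = 0.059524; P(data | box C) = (5/6)(1/5)(0/4) = 0; P(data | box D) = (6/8)(2/7)(1/6)(0/5) = 0.
Multiplying each by its prior: 1/4 · 0.1 = 0.025, 1/4 · 0.059524 = 0.014881, 1/4 · 0 = 0, 1/4 · 0 = 0; these sum to 0.039881.
By Bayes' rule, P(box B | data) = (0.014881) / (0.039881) = 0.37313.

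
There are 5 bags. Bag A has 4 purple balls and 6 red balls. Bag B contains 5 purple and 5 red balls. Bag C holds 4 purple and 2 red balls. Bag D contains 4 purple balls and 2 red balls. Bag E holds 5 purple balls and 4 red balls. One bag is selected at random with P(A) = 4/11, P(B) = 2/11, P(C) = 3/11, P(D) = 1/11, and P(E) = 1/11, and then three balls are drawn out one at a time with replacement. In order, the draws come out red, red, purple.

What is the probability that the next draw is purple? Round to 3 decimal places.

Compute the likelihood of the observed sequence for each case: P(data | bag A) = (6/10)(6/10)(4/10) = 0.144; P(data | bag B) = (5/10)(5/10)(5/10) = 0.125; P(data | bag C) = (2/6)(2/6)(4/6) = 0.074074; P(data | bag D) = (2/6)(2/6)(4/6) = 0.074074; P(data | bag E) = (4/9)(4/9)(5/9) = 0.10974.
Multiplying each by its prior: 4/11 · 0.144 = 0.052364, 2/11 · 0.125 = 0.022727, 3/11 · 0.074074 = 0.020202, 1/11 · 0.074074 = 0.006734, 1/11 · 0.10974 = 0.0099763; summing to 0.112.
Dividing through by the total gives posterior P(bag A | data) = 0.46752, P(bag B | data) = 0.20292, P(bag C | data) = 0.18037, P(bag D | data) = 0.060123, P(bag E | data) = 0.089072.
Averaging over the posterior, P(purple next | data) = (2/5)(0.46752) + (1/2)(0.20292) + (2/3)(0.18037) + (2/3)(0.060123) + (5/9)(0.089072) = 0.49828.

0.498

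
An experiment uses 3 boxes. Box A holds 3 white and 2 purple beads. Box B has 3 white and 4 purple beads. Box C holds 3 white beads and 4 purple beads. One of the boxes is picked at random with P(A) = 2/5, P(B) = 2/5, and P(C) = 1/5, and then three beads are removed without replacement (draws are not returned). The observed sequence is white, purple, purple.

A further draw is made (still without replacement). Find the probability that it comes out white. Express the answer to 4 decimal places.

0.6400

Under each hypothesis, the probability of the observed sequence is: P(data | box A) = (3/5)(2/4)(1/3) = 1/10; P(data | box B) = (3/7)(4/6)(3/5) = 6/35; P(data | box C) = (3/7)(4/6)(3/5) = 6/35.
Multiplying each by its prior: 2/5 · 1/10 = 1/25, 2/5 · 6/35 = 12/175, 1/5 · 6/35 = 6/175; with total 1/7.
Normalising, the posterior is P(box A | data) = 7/25, P(box B | data) = 12/25, P(box C | data) = 6/25.
So P(white next | data) = Σ P(white next | H) P(H | data) = (1)(7/25) + (1/2)(12/25) + (1/2)(6/25) = 16/25.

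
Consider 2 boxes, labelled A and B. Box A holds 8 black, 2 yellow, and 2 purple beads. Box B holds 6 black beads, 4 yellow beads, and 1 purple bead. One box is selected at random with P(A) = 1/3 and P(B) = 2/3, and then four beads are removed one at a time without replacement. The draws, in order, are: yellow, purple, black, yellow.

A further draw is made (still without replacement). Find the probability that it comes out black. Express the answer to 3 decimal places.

Compute the likelihood of the observed sequence for each case: P(data | box A) = (2/12)(2/11)(8/10)(1/9) = 0.0026936; P(data | box B) = (4/11)(1/10)(6/9)(3/8) = 0.0090909.
The prior-weighted likelihoods are 1/3 · 0.0026936 = 0.00089787, 2/3 · 0.0090909 = 0.0060606; these sum to 0.0069585.
The posterior is then P(box A | data) = 0.12903, P(box B | data) = 0.87097.
The predictive probability is P(black next | data) = (7/8)(0.12903) + (5/7)(0.87097) = 0.73502.

0.735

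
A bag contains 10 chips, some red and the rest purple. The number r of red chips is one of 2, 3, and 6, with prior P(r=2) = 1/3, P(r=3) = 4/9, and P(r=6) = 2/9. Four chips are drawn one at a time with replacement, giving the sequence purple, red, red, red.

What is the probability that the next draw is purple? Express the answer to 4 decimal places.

0.5135

Compute the likelihood of the observed sequence for each case: P(data | r = 2) = (8/10)(2/10)(2/10)(2/10) = 0.0064; P(data | r = 3) = (7/10)(3/10)(3/10)(3/10) = 0.0189; P(data | r = 6) = (4/10)(6/10)(6/10)(6/10) = 0.0864.
Weighting by the prior gives 1/3 · 0.0064 = 0.0021333, 4/9 · 0.0189 = 0.0084, 2/9 · 0.0864 = 0.0192; these sum to 0.029733.
The posterior is then P(r = 2 | data) = 0.071749, P(r = 3 | data) = 0.28251, P(r = 6 | data) = 0.64574.
The predictive probability is P(purple next | data) = (4/5)(0.071749) + (7/10)(0.28251) + (2/5)(0.64574) = 0.51345.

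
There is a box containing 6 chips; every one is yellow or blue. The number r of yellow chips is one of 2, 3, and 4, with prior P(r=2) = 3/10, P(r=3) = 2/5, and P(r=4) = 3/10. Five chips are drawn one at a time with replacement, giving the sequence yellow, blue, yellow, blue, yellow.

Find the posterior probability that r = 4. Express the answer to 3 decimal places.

0.362

The likelihood of the observed sequence under each hypothesis: P(data | r = 2) = (2/6)(4/6)(2/6)(4/6)(2/6) = 0.016461; P(data | r = 3) = (3/6)(3/6)(3/6)(3/6)(3/6) = 0.03125; P(data | r = 4) = (4/6)(2/6)(4/6)(2/6)(4/6) = 0.032922.
Multiplying each by its prior: 3/10 · 0.016461 = 0.0049383, 2/5 · 0.03125 = 0.0125, 3/10 · 0.032922 = 0.0098765; these sum to 0.027315.
Therefore the posterior P(r = 4 | data) = (0.0098765) / (0.027315) = 0.36158.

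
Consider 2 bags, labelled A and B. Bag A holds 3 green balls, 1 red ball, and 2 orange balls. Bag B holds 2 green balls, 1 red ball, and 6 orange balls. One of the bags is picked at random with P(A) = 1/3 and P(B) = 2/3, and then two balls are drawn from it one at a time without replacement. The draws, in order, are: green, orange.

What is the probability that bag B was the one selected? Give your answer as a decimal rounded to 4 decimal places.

0.6250

The likelihood of the observed sequence under each hypothesis: P(data | bag A) = (3/6)(2/5) = 1/5; P(data | bag B) = (2/9)(6/8) = 1/6.
Multiplying each by its prior: 1/3 · 1/5 = 1/15, 2/3 · 1/6 = 1/9; with total 8/45.
Hence P(bag B | data) = (1/9) / (8/45) = 5/8.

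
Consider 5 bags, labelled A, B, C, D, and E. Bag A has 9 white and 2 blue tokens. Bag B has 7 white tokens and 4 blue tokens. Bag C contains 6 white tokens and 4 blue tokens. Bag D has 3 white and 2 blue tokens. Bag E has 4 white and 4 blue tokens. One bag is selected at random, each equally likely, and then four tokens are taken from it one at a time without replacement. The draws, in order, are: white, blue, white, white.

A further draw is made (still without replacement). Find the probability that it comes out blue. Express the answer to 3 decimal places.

Under each hypothesis, the probability of the observed sequence is: P(data | bag A) = (9/11)(2/10)(8/9)(7/8) = 7/55; P(data | bag B) = (7/11)(4/10)(6/9)(5/8) = 7/66; P(data | bag C) = (6/10)(4/9)(5/8)(4/7) = 2/21; P(data | bag D) = (3/5)(2/4)(2/3)(1/2) = 1/10; P(data | bag E) = (4/8)(4/7)(3/6)(2/5) = 2/35.
The prior-weighted likelihoods are 1/5 · 7/55 = 7/275, 1/5 · 7/66 = 7/330, 1/5 · 2/21 = 2/105, 1/5 · 1/10 = 1/50, 1/5 · 2/35 = 2/175; these sum to 17/175.
Normalising, the posterior is P(bag A | data) = 0.26203, P(bag B | data) = 0.21836, P(bag C | data) = 0.19608, P(bag D | data) = 0.20588, P(bag E | data) = 0.11765.
Averaging over the posterior, P(blue next | data) = (1/7)(0.26203) + (3/7)(0.21836) + (1/2)(0.19608) + (1)(0.20588) + (3/4)(0.11765) = 0.52317.

0.523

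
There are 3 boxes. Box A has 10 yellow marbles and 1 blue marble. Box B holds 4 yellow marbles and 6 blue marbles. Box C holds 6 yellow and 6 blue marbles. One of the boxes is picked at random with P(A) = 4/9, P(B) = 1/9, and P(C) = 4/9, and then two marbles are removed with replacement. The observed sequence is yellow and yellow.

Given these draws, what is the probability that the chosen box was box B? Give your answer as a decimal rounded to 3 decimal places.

For each hypothesis, P(data | H) works out to: P(data | box A) = (10/11)(10/11) = 0.82645; P(data | box B) = (4/10)(4/10) = 0.16; P(data | box C) = (6/12)(6/12) = 0.25.
Weighting by the prior gives 4/9 · 0.82645 = 0.36731, 1/9 · 0.16 = 0.017778, 4/9 · 0.25 = 0.11111; with total 0.4962.
So P(box B | data) = (0.017778) / (0.4962) = 0.035828.

0.036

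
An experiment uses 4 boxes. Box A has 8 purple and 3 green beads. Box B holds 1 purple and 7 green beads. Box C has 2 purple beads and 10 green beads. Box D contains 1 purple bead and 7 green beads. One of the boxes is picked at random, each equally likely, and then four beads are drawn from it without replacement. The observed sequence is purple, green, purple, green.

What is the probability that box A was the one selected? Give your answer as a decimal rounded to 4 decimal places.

For each hypothesis, P(data | H) works out to: P(data | box A) = (8/11)(3/10)(7/9)(2/8) = 0.042424; P(data | box B) = (1/8)(7/7)(0/6) = 0; P(data | box C) = (2/12)(10/11)(1/10)(9/9) = 0.015152; P(data | box D) = (1/8)(7/7)(0/6) = 0.
Multiplying each by its prior: 1/4 · 0.042424 = 0.010606, 1/4 · 0 = 0, 1/4 · 0.015152 = 0.0037879, 1/4 · 0 = 0; summing to 0.014394.
So P(box A | data) = (0.010606) / (0.014394) = 0.73684.

0.7368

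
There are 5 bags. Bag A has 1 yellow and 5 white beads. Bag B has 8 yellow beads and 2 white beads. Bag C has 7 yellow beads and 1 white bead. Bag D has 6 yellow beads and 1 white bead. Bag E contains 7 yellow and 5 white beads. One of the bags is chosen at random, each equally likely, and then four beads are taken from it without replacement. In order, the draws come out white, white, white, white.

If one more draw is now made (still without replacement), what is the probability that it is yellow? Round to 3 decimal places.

Compute the likelihood of the observed sequence for each case: P(data | bag A) = (5/6)(4/5)(3/4)(2/3) = 1/3; P(data | bag B) = (2/10)(1/9)(0/8) = 0; P(data | bag C) = (1/8)(0/7) = 0; P(data | bag D) = (1/7)(0/6) = 0; P(data | bag E) = (5/12)(4/11)(3/10)(2/9) = 1/99.
The prior-weighted likelihoods are 1/5 · 1/3 = 1/15, 1/5 · 0 = 0, 1/5 · 0 = 0, 1/5 · 0 = 0, 1/5 · 1/99 = 1/495; these sum to 34/495.
Normalising, the posterior is P(bag A | data) = 33/34, P(bag B | data) = 0, P(bag C | data) = 0, P(bag D | data) = 0, P(bag E | data) = 1/34.
So P(yellow next | data) = Σ P(yellow next | H) P(H | data) = (1/2)(33/34) + (7/8)(1/34) = 139/272.

0.511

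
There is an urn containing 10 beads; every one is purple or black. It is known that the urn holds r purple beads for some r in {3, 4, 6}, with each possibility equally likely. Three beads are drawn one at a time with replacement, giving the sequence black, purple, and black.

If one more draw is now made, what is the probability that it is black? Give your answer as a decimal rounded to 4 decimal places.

Under each hypothesis, the probability of the observed sequence is: P(data | r = 3) = (7/10)(3/10)(7/10) = 147/1000; P(data | r = 4) = (6/10)(4/10)(6/10) = 18/125; P(data | r = 6) = (4/10)(6/10)(4/10) = 12/125.
Multiplying each by its prior: 1/3 · 147/1000 = 49/1000, 1/3 · 18/125 = 6/125, 1/3 · 12/125 = 4/125; with total 129/1000.
The posterior is then P(r = 3 | data) = 49/129, P(r = 4 | data) = 16/43, P(r = 6 | data) = 32/129.
The predictive probability is P(black next | data) = (7/10)(49/129) + (3/5)(16/43) + (2/5)(32/129) = 253/430.

0.5884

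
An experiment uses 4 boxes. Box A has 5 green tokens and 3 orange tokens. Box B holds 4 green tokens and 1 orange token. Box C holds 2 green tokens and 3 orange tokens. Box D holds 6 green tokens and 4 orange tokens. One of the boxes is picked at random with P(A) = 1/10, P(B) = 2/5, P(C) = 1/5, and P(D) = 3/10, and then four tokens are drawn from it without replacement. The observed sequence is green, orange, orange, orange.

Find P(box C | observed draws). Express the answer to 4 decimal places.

Compute the likelihood of the observed sequence for each case: P(data | box A) = (5/8)(3/7)(2/6)(1/5) = 1/56; P(data | box B) = (4/5)(1/4)(0/3) = 0; P(data | box C) = (2/5)(3/4)(2/3)(1/2) = 1/10; P(data | box D) = (6/10)(4/9)(3/8)(2/7) = 1/35.
The prior-weighted likelihoods are 1/10 · 1/56 = 1/560, 2/5 · 0 = 0, 1/5 · 1/10 = 1/50, 3/10 · 1/35 = 3/350; with total 17/560.
Hence P(box C | data) = (1/50) / (17/560) = 56/85.

0.6588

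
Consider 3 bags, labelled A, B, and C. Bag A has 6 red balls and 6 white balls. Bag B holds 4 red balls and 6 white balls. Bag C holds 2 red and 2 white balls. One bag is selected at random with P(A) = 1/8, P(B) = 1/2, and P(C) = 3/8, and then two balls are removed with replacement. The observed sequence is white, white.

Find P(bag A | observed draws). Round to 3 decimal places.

Compute the likelihood of the observed sequence for each case: P(data | bag A) = (6/12)(6/12) = 1/4; P(data | bag B) = (6/10)(6/10) = 9/25; P(data | bag C) = (2/4)(2/4) = 1/4.
Weighting by the prior gives 1/8 · 1/4 = 1/32, 1/2 · 9/25 = 9/50, 3/8 · 1/4 = 3/32; these sum to 61/200.
By Bayes' rule, P(bag A | data) = (1/32) / (61/200) = 25/244.

0.102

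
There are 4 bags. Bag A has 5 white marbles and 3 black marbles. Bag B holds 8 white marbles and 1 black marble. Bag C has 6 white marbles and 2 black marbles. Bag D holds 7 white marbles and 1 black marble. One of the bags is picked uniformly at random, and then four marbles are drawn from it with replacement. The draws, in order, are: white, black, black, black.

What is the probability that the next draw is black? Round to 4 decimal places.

Compute the likelihood of the observed sequence for each case: P(data | bag A) = (5/8)(3/8)(3/8)(3/8) = 0.032959; P(data | bag B) = (8/9)(1/9)(1/9)(1/9) = 0.0012193; P(data | bag C) = (6/8)(2/8)(2/8)(2/8) = 0.011719; P(data | bag D) = (7/8)(1/8)(1/8)(1/8) = 0.001709.
Weighting by the prior gives 1/4 · 0.032959 = 0.0082397, 1/4 · 0.0012193 = 0.00030483, 1/4 · 0.011719 = 0.0029297, 1/4 · 0.001709 = 0.00042725; these sum to 0.011902.
The posterior is then P(bag A | data) = 0.69233, P(bag B | data) = 0.025613, P(bag C | data) = 0.24616, P(bag D | data) = 0.035898.
Averaging over the posterior, P(black next | data) = (3/8)(0.69233) + (1/9)(0.025613) + (1/4)(0.24616) + (1/8)(0.035898) = 0.3285.

0.3285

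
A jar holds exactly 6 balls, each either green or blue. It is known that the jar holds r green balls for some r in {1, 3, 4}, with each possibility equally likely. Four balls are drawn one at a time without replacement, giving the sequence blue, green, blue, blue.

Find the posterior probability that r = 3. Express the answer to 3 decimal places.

0.231

Compute the likelihood of the observed sequence for each case: P(data | r = 1) = (5/6)(1/5)(4/4)(3/3) = 1/6; P(data | r = 3) = (3/6)(3/5)(2/4)(1/3) = 1/20; P(data | r = 4) = (2/6)(4/5)(1/4)(0/3) = 0.
The prior-weighted likelihoods are 1/3 · 1/6 = 1/18, 1/3 · 1/20 = 1/60, 1/3 · 0 = 0; these sum to 13/180.
Hence P(r = 3 | data) = (1/60) / (13/180) = 3/13.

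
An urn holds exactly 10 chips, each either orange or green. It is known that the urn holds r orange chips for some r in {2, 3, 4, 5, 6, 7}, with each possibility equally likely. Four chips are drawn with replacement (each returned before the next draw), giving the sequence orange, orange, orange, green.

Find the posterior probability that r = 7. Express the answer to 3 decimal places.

Under each hypothesis, the probability of the observed sequence is: P(data | r = 2) = (2/10)(2/10)(2/10)(8/10) = 0.0064; P(data | r = 3) = (3/10)(3/10)(3/10)(7/10) = 0.0189; P(data | r = 4) = (4/10)(4/10)(4/10)(6/10) = 0.0384; P(data | r = 5) = (5/10)(5/10)(5/10)(5/10) = 0.0625; P(data | r = 6) = (6/10)(6/10)(6/10)(4/10) = 0.0864; P(data | r = 7) = (7/10)(7/10)(7/10)(3/10) = 0.1029.
Multiplying each by its prior: 1/6 · 0.0064 = 0.0010667, 1/6 · 0.0189 = 0.00315, 1/6 · 0.0384 = 0.0064, 1/6 · 0.0625 = 0.010417, 1/6 · 0.0864 = 0.0144, 1/6 · 0.1029 = 0.01715; summing to 0.052583.
So P(r = 7 | data) = (0.01715) / (0.052583) = 0.32615.

0.326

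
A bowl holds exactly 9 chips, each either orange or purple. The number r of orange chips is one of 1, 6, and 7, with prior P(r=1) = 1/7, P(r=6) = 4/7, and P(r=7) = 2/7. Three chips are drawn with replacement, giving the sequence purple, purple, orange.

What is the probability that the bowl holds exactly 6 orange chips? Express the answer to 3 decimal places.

0.643

For each hypothesis, P(data | H) works out to: P(data | r = 1) = (8/9)(8/9)(1/9) = 0.087791; P(data | r = 6) = (3/9)(3/9)(6/9) = 0.074074; P(data | r = 7) = (2/9)(2/9)(7/9) = 0.038409.
The prior-weighted likelihoods are 1/7 · 0.087791 = 0.012542, 4/7 · 0.074074 = 0.042328, 2/7 · 0.038409 = 0.010974; summing to 0.065844.
By Bayes' rule, P(r = 6 | data) = (0.042328) / (0.065844) = 0.64286.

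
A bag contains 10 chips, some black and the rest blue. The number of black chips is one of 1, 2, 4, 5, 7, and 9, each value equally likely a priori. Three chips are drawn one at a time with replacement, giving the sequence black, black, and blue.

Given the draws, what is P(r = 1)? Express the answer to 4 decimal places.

Under each hypothesis, the probability of the observed sequence is: P(data | r = 1) = (1/10)(1/10)(9/10) = 0.009; P(data | r = 2) = (2/10)(2/10)(8/10) = 0.032; P(data | r = 4) = (4/10)(4/10)(6/10) = 0.096; P(data | r = 5) = (5/10)(5/10)(5/10) = 0.125; P(data | r = 7) = (7/10)(7/10)(3/10) = 0.147; P(data | r = 9) = (9/10)(9/10)(1/10) = 0.081.
Multiplying each by its prior: 1/6 · 0.009 = 0.0015, 1/6 · 0.032 = 0.0053333, 1/6 · 0.096 = 0.016, 1/6 · 0.125 = 0.020833, 1/6 · 0.147 = 0.0245, 1/6 · 0.081 = 0.0135; these sum to 0.081667.
So P(r = 1 | data) = (0.0015) / (0.081667) = 0.018367.

0.0184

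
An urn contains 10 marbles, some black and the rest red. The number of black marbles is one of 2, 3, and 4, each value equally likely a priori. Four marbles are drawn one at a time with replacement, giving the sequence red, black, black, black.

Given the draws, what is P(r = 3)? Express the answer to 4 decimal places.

Under each hypothesis, the probability of the observed sequence is: P(data | r = 2) = (8/10)(2/10)(2/10)(2/10) = 0.0064; P(data | r = 3) = (7/10)(3/10)(3/10)(3/10) = 0.0189; P(data | r = 4) = (6/10)(4/10)(4/10)(4/10) = 0.0384.
Multiplying each by its prior: 1/3 · 0.0064 = 0.0021333, 1/3 · 0.0189 = 0.0063, 1/3 · 0.0384 = 0.0128; these sum to 0.021233.
By Bayes' rule, P(r = 3 | data) = (0.0063) / (0.021233) = 0.2967.

0.2967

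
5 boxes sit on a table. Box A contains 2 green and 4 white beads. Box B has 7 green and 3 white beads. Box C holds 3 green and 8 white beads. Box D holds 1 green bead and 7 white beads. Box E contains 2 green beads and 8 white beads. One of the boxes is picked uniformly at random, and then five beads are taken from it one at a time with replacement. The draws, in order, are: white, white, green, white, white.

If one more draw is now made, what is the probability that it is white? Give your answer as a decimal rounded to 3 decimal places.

0.761

Compute the likelihood of the observed sequence for each case: P(data | box A) = (4/6)(4/6)(2/6)(4/6)(4/6) = 0.065844; P(data | box B) = (3/10)(3/10)(7/10)(3/10)(3/10) = 0.00567; P(data | box C) = (8/11)(8/11)(3/11)(8/11)(8/11) = 0.076299; P(data | box D) = (7/8)(7/8)(1/8)(7/8)(7/8) = 0.073273; P(data | box E) = (8/10)(8/10)(2/10)(8/10)(8/10) = 0.08192.
Multiplying each by its prior: 1/5 · 0.065844 = 0.013169, 1/5 · 0.00567 = 0.001134, 1/5 · 0.076299 = 0.01526, 1/5 · 0.073273 = 0.014655, 1/5 · 0.08192 = 0.016384; with total 0.060601.
The posterior is then P(box A | data) = 0.2173, P(box B | data) = 0.018713, P(box C | data) = 0.25181, P(box D | data) = 0.24182, P(box E | data) = 0.27036.
The predictive probability is P(white next | data) = (2/3)(0.2173) + (3/10)(0.018713) + (8/11)(0.25181) + (7/8)(0.24182) + (4/5)(0.27036) = 0.76149.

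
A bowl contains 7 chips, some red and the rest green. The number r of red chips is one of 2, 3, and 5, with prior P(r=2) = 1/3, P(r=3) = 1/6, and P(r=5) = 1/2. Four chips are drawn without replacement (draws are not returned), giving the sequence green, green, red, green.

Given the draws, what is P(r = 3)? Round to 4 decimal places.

Under each hypothesis, the probability of the observed sequence is: P(data | r = 2) = (5/7)(4/6)(2/5)(3/4) = 1/7; P(data | r = 3) = (4/7)(3/6)(3/5)(2/4) = 3/35; P(data | r = 5) = (2/7)(1/6)(5/5)(0/4) = 0.
Weighting by the prior gives 1/3 · 1/7 = 1/21, 1/6 · 3/35 = 1/70, 1/2 · 0 = 0; with total 13/210.
Therefore the posterior P(r = 3 | data) = (1/70) / (13/210) = 3/13.

0.2308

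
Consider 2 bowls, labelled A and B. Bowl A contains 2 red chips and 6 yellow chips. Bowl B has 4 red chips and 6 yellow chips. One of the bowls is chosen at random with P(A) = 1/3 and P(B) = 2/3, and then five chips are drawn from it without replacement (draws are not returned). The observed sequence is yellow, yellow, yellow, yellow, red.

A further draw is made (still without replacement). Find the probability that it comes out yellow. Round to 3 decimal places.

Under each hypothesis, the probability of the observed sequence is: P(data | bowl A) = (6/8)(5/7)(4/6)(3/5)(2/4) = 3/28; P(data | bowl B) = (6/10)(5/9)(4/8)(3/7)(4/6) = 1/21.
Multiplying each by its prior: 1/3 · 3/28 = 1/28, 2/3 · 1/21 = 2/63; summing to 17/252.
Normalising, the posterior is P(bowl A | data) = 9/17, P(bowl B | data) = 8/17.
Averaging over the posterior, P(yellow next | data) = (2/3)(9/17) + (2/5)(8/17) = 46/85.

0.541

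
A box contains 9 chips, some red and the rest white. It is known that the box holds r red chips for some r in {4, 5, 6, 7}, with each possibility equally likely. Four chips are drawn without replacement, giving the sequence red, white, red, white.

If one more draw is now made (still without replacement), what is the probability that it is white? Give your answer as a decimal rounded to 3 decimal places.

0.371

The likelihood of the observed sequence under each hypothesis: P(data | r = 4) = (4/9)(5/8)(3/7)(4/6) = 5/63; P(data | r = 5) = (5/9)(4/8)(4/7)(3/6) = 5/63; P(data | r = 6) = (6/9)(3/8)(5/7)(2/6) = 5/84; P(data | r = 7) = (7/9)(2/8)(6/7)(1/6) = 1/36.
Weighting by the prior gives 1/4 · 5/63 = 5/252, 1/4 · 5/63 = 5/252, 1/4 · 5/84 = 5/336, 1/4 · 1/36 = 1/144; these sum to 31/504.
The posterior is then P(r = 4 | data) = 10/31, P(r = 5 | data) = 10/31, P(r = 6 | data) = 15/62, P(r = 7 | data) = 7/62.
Averaging over the posterior, P(white next | data) = (3/5)(10/31) + (2/5)(10/31) + (1/5)(15/62) + (0)(7/62) = 23/62.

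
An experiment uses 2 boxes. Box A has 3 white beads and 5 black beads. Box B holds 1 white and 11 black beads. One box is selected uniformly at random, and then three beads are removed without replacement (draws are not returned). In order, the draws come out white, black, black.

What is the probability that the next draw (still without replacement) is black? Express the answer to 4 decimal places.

0.7273

Under each hypothesis, the probability of the observed sequence is: P(data | box A) = (3/8)(5/7)(4/6) = 5/28; P(data | box B) = (1/12)(11/11)(10/10) = 1/12.
The prior-weighted likelihoods are 1/2 · 5/28 = 5/56, 1/2 · 1/12 = 1/24; summing to 11/84.
Normalising, the posterior is P(box A | data) = 15/22, P(box B | data) = 7/22.
The predictive probability is P(black next | data) = (3/5)(15/22) + (1)(7/22) = 8/11.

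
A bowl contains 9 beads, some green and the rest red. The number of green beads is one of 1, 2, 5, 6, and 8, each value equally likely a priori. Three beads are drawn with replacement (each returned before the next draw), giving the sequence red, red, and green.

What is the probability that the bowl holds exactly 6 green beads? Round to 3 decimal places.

For each hypothesis, P(data | H) works out to: P(data | r = 1) = (8/9)(8/9)(1/9) = 0.087791; P(data | r = 2) = (7/9)(7/9)(2/9) = 0.13443; P(data | r = 5) = (4/9)(4/9)(5/9) = 0.10974; P(data | r = 6) = (3/9)(3/9)(6/9) = 0.074074; P(data | r = 8) = (1/9)(1/9)(8/9) = 0.010974.
Multiplying each by its prior: 1/5 · 0.087791 = 0.017558, 1/5 · 0.13443 = 0.026886, 1/5 · 0.10974 = 0.021948, 1/5 · 0.074074 = 0.014815, 1/5 · 0.010974 = 0.0021948; these sum to 0.083402.
By Bayes' rule, P(r = 6 | data) = (0.014815) / (0.083402) = 0.17763.

0.178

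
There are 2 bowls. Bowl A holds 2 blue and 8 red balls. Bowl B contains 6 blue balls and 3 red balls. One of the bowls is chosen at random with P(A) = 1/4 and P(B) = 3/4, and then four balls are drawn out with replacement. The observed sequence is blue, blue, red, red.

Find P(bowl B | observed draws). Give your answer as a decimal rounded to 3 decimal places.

For each hypothesis, P(data | H) works out to: P(data | bowl A) = (2/10)(2/10)(8/10)(8/10) = 0.0256; P(data | bowl B) = (6/9)(6/9)(3/9)(3/9) = 0.049383.
The prior-weighted likelihoods are 1/4 · 0.0256 = 0.0064, 3/4 · 0.049383 = 0.037037; these sum to 0.043437.
Therefore the posterior P(bowl B | data) = (0.037037) / (0.043437) = 0.85266.

0.853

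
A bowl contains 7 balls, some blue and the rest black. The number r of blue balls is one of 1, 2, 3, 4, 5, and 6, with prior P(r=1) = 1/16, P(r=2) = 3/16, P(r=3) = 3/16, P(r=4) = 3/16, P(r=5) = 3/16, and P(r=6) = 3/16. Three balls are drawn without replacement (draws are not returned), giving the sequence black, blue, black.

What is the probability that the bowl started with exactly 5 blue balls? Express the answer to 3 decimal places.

0.083

For each hypothesis, P(data | H) works out to: P(data | r = 1) = (6/7)(1/6)(5/5) = 1/7; P(data | r = 2) = (5/7)(2/6)(4/5) = 4/21; P(data | r = 3) = (4/7)(3/6)(3/5) = 6/35; P(data | r = 4) = (3/7)(4/6)(2/5) = 4/35; P(data | r = 5) = (2/7)(5/6)(1/5) = 1/21; P(data | r = 6) = (1/7)(6/6)(0/5) = 0.
Multiplying each by its prior: 1/16 · 1/7 = 1/112, 3/16 · 4/21 = 1/28, 3/16 · 6/35 = 9/280, 3/16 · 4/35 = 3/140, 3/16 · 1/21 = 1/112, 3/16 · 0 = 0; summing to 3/28.
Therefore the posterior P(r = 5 | data) = (1/112) / (3/28) = 1/12.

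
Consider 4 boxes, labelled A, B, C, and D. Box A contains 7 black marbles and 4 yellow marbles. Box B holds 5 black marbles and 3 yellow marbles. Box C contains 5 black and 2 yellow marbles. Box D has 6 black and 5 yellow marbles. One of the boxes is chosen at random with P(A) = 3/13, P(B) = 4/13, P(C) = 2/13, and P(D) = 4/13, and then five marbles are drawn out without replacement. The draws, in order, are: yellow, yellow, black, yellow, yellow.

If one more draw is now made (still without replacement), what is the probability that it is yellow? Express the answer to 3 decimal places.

0.142

Under each hypothesis, the probability of the observed sequence is: P(data | box A) = (4/11)(3/10)(7/9)(2/8)(1/7) = 0.0030303; P(data | box B) = (3/8)(2/7)(5/6)(1/5)(0/4) = 0; P(data | box C) = (2/7)(1/6)(5/5)(0/4) = 0; P(data | box D) = (5/11)(4/10)(6/9)(3/8)(2/7) = 0.012987.
Weighting by the prior gives 3/13 · 0.0030303 = 0.0006993, 4/13 · 0 = 0, 2/13 · 0 = 0, 4/13 · 0.012987 = 0.003996; these sum to 0.0046953.
Dividing through by the total gives posterior P(box A | data) = 0.14894, P(box B | data) = 0, P(box C | data) = 0, P(box D | data) = 0.85106.
Averaging over the posterior, P(yellow next | data) = (0)(0.14894) + (1/6)(0.85106) = 0.14184.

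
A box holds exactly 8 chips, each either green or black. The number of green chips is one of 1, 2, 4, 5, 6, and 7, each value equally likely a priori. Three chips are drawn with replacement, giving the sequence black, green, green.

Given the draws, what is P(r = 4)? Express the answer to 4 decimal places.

For each hypothesis, P(data | H) works out to: P(data | r = 1) = (7/8)(1/8)(1/8) = 0.013672; P(data | r = 2) = (6/8)(2/8)(2/8) = 0.046875; P(data | r = 4) = (4/8)(4/8)(4/8) = 0.125; P(data | r = 5) = (3/8)(5/8)(5/8) = 0.14648; P(data | r = 6) = (2/8)(6/8)(6/8) = 0.14062; P(data | r = 7) = (1/8)(7/8)(7/8) = 0.095703.
Multiplying each by its prior: 1/6 · 0.013672 = 0.0022786, 1/6 · 0.046875 = 0.0078125, 1/6 · 0.125 = 0.020833, 1/6 · 0.14648 = 0.024414, 1/6 · 0.14062 = 0.023438, 1/6 · 0.095703 = 0.015951; summing to 0.094727.
So P(r = 4 | data) = (0.020833) / (0.094727) = 0.21993.

0.2199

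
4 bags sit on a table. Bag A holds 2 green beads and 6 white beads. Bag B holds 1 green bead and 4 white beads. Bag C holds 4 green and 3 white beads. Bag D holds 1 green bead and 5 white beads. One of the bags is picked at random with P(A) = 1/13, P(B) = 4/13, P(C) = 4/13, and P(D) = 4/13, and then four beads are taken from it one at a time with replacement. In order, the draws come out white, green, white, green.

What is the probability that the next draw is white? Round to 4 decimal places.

The likelihood of the observed sequence under each hypothesis: P(data | bag A) = (6/8)(2/8)(6/8)(2/8) = 0.035156; P(data | bag B) = (4/5)(1/5)(4/5)(1/5) = 0.0256; P(data | bag C) = (3/7)(4/7)(3/7)(4/7) = 0.059975; P(data | bag D) = (5/6)(1/6)(5/6)(1/6) = 0.01929.
Weighting by the prior gives 1/13 · 0.035156 = 0.0027043, 4/13 · 0.0256 = 0.0078769, 4/13 · 0.059975 = 0.018454, 4/13 · 0.01929 = 0.0059354; summing to 0.034971.
The posterior is then P(bag A | data) = 0.077332, P(bag B | data) = 0.22524, P(bag C | data) = 0.5277, P(bag D | data) = 0.16973.
The predictive probability is P(white next | data) = (3/4)(0.077332) + (4/5)(0.22524) + (3/7)(0.5277) + (5/6)(0.16973) = 0.60579.

0.6058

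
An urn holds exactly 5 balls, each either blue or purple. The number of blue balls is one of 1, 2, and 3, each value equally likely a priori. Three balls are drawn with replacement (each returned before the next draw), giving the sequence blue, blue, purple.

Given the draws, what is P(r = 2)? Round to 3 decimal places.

0.353

Under each hypothesis, the probability of the observed sequence is: P(data | r = 1) = (1/5)(1/5)(4/5) = 4/125; P(data | r = 2) = (2/5)(2/5)(3/5) = 12/125; P(data | r = 3) = (3/5)(3/5)(2/5) = 18/125.
Weighting by the prior gives 1/3 · 4/125 = 4/375, 1/3 · 12/125 = 4/125, 1/3 · 18/125 = 6/125; these sum to 34/375.
By Bayes' rule, P(r = 2 | data) = (4/125) / (34/375) = 6/17.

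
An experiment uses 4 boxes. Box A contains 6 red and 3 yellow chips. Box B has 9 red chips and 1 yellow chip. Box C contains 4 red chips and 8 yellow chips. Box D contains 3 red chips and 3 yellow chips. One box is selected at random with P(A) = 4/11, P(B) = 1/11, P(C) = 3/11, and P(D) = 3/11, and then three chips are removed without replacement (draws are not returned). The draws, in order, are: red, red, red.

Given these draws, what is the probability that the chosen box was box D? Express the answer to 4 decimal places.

0.0808

For each hypothesis, P(data | H) works out to: P(data | box A) = (6/9)(5/8)(4/7) = 0.2381; P(data | box B) = (9/10)(8/9)(7/8) = 0.7; P(data | box C) = (4/12)(3/11)(2/10) = 0.018182; P(data | box D) = (3/6)(2/5)(1/4) = 0.05.
The prior-weighted likelihoods are 4/11 · 0.2381 = 0.08658, 1/11 · 0.7 = 0.063636, 3/11 · 0.018182 = 0.0049587, 3/11 · 0.05 = 0.013636; these sum to 0.16881.
Hence P(box D | data) = (0.013636) / (0.16881) = 0.080779.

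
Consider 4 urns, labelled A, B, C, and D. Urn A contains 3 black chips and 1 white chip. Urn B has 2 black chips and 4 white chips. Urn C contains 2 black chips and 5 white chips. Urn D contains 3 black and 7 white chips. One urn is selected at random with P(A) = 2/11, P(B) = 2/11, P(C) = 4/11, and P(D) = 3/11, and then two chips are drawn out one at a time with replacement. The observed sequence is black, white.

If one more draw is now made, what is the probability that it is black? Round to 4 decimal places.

Under each hypothesis, the probability of the observed sequence is: P(data | urn A) = (3/4)(1/4) = 0.1875; P(data | urn B) = (2/6)(4/6) = 0.22222; P(data | urn C) = (2/7)(5/7) = 0.20408; P(data | urn D) = (3/10)(7/10) = 0.21.
Multiplying each by its prior: 2/11 · 0.1875 = 0.034091, 2/11 · 0.22222 = 0.040404, 4/11 · 0.20408 = 0.074212, 3/11 · 0.21 = 0.057273; with total 0.20598.
Dividing through by the total gives posterior P(urn A | data) = 0.16551, P(urn B | data) = 0.19616, P(urn C | data) = 0.36029, P(urn D | data) = 0.27805.
So P(black next | data) = Σ P(black next | H) P(H | data) = (3/4)(0.16551) + (1/3)(0.19616) + (2/7)(0.36029) + (3/10)(0.27805) = 0.37587.

0.3759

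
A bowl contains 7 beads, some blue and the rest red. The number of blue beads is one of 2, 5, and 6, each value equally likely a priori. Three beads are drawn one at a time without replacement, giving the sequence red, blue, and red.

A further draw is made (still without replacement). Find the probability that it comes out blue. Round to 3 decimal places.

The likelihood of the observed sequence under each hypothesis: P(data | r = 2) = (5/7)(2/6)(4/5) = 4/21; P(data | r = 5) = (2/7)(5/6)(1/5) = 1/21; P(data | r = 6) = (1/7)(6/6)(0/5) = 0.
The prior-weighted likelihoods are 1/3 · 4/21 = 4/63, 1/3 · 1/21 = 1/63, 1/3 · 0 = 0; these sum to 5/63.
The posterior is then P(r = 2 | data) = 4/5, P(r = 5 | data) = 1/5, P(r = 6 | data) = 0.
The predictive probability is P(blue next | data) = (1/4)(4/5) + (1)(1/5) = 2/5.

0.400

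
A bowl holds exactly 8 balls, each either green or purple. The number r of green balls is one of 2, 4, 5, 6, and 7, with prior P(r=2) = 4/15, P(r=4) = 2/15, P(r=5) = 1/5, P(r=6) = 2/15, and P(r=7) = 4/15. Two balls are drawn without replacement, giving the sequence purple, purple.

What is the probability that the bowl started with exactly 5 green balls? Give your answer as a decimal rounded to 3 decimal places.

0.108

Under each hypothesis, the probability of the observed sequence is: P(data | r = 2) = (6/8)(5/7) = 15/28; P(data | r = 4) = (4/8)(3/7) = 3/14; P(data | r = 5) = (3/8)(2/7) = 3/28; P(data | r = 6) = (2/8)(1/7) = 1/28; P(data | r = 7) = (1/8)(0/7) = 0.
Multiplying each by its prior: 4/15 · 15/28 = 1/7, 2/15 · 3/14 = 1/35, 1/5 · 3/28 = 3/140, 2/15 · 1/28 = 1/210, 4/15 · 0 = 0; summing to 83/420.
So P(r = 5 | data) = (3/140) / (83/420) = 9/83.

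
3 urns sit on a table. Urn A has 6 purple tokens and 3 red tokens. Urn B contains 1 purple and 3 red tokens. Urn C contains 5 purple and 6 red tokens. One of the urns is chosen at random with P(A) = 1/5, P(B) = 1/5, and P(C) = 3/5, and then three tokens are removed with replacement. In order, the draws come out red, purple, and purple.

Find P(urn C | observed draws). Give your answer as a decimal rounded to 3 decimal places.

0.634

The likelihood of the observed sequence under each hypothesis: P(data | urn A) = (3/9)(6/9)(6/9) = 0.14815; P(data | urn B) = (3/4)(1/4)(1/4) = 0.046875; P(data | urn C) = (6/11)(5/11)(5/11) = 0.1127.
Weighting by the prior gives 1/5 · 0.14815 = 0.02963, 1/5 · 0.046875 = 0.009375, 3/5 · 0.1127 = 0.067618; with total 0.10662.
So P(urn C | data) = (0.067618) / (0.10662) = 0.63418.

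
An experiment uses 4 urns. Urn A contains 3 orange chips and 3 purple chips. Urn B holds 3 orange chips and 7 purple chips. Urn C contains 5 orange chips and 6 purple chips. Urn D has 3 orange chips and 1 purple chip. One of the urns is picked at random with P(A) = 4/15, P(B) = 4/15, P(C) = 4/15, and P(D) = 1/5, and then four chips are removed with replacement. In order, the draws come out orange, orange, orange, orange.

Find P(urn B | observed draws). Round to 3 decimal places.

For each hypothesis, P(data | H) works out to: P(data | urn A) = (3/6)(3/6)(3/6)(3/6) = 0.0625; P(data | urn B) = (3/10)(3/10)(3/10)(3/10) = 0.0081; P(data | urn C) = (5/11)(5/11)(5/11)(5/11) = 0.042688; P(data | urn D) = (3/4)(3/4)(3/4)(3/4) = 0.31641.
The prior-weighted likelihoods are 4/15 · 0.0625 = 0.016667, 4/15 · 0.0081 = 0.00216, 4/15 · 0.042688 = 0.011384, 1/5 · 0.31641 = 0.063281; these sum to 0.093491.
So P(urn B | data) = (0.00216) / (0.093491) = 0.023104.

0.023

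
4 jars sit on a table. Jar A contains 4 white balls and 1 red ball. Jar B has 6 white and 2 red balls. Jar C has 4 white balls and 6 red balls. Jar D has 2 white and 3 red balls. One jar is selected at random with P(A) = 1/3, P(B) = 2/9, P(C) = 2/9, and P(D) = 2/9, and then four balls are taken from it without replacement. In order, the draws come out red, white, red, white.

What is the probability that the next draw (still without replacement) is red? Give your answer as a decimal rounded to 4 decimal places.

0.7126

The likelihood of the observed sequence under each hypothesis: P(data | jar A) = (1/5)(4/4)(0/3) = 0; P(data | jar B) = (2/8)(6/7)(1/6)(5/5) = 1/28; P(data | jar C) = (6/10)(4/9)(5/8)(3/7) = 1/14; P(data | jar D) = (3/5)(2/4)(2/3)(1/2) = 1/10.
The prior-weighted likelihoods are 1/3 · 0 = 0, 2/9 · 1/28 = 1/126, 2/9 · 1/14 = 1/63, 2/9 · 1/10 = 1/45; summing to 29/630.
Dividing through by the total gives posterior P(jar A | data) = 0, P(jar B | data) = 5/29, P(jar C | data) = 10/29, P(jar D | data) = 14/29.
The predictive probability is P(red next | data) = (0)(5/29) + (2/3)(10/29) + (1)(14/29) = 62/87.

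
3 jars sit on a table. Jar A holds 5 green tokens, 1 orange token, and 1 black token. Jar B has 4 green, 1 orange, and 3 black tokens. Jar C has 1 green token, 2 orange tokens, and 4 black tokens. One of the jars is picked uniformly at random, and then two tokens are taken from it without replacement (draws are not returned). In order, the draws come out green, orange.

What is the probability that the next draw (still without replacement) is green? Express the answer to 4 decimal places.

0.5500

Under each hypothesis, the probability of the observed sequence is: P(data | jar A) = (5/7)(1/6) = 5/42; P(data | jar B) = (4/8)(1/7) = 1/14; P(data | jar C) = (1/7)(2/6) = 1/21.
Multiplying each by its prior: 1/3 · 5/42 = 5/126, 1/3 · 1/14 = 1/42, 1/3 · 1/21 = 1/63; summing to 5/63.
Dividing through by the total gives posterior P(jar A | data) = 1/2, P(jar B | data) = 3/10, P(jar C | data) = 1/5.
The predictive probability is P(green next | data) = (4/5)(1/2) + (1/2)(3/10) + (0)(1/5) = 11/20.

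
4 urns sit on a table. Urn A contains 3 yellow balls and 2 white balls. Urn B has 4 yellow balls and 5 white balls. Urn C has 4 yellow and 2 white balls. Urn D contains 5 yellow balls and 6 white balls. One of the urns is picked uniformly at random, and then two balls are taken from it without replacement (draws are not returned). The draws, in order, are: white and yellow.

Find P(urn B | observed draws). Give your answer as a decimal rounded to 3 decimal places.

0.249

For each hypothesis, P(data | H) works out to: P(data | urn A) = (2/5)(3/4) = 0.3; P(data | urn B) = (5/9)(4/8) = 0.27778; P(data | urn C) = (2/6)(4/5) = 0.26667; P(data | urn D) = (6/11)(5/10) = 0.27273.
Weighting by the prior gives 1/4 · 0.3 = 0.075, 1/4 · 0.27778 = 0.069444, 1/4 · 0.26667 = 0.066667, 1/4 · 0.27273 = 0.068182; with total 0.27929.
Therefore the posterior P(urn B | data) = (0.069444) / (0.27929) = 0.24864.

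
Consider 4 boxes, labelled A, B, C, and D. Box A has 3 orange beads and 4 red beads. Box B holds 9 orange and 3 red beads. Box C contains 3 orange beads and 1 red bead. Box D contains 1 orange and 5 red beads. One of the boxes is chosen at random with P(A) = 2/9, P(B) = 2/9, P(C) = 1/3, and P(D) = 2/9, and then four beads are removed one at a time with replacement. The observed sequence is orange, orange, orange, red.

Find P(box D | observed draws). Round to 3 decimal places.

The likelihood of the observed sequence under each hypothesis: P(data | box A) = (3/7)(3/7)(3/7)(4/7) = 0.044981; P(data | box B) = (9/12)(9/12)(9/12)(3/12) = 0.10547; P(data | box C) = (3/4)(3/4)(3/4)(1/4) = 0.10547; P(data | box D) = (1/6)(1/6)(1/6)(5/6) = 0.003858.
The prior-weighted likelihoods are 2/9 · 0.044981 = 0.0099958, 2/9 · 0.10547 = 0.023438, 1/3 · 0.10547 = 0.035156, 2/9 · 0.003858 = 0.00085734; with total 0.069447.
So P(box D | data) = (0.00085734) / (0.069447) = 0.012345.

0.012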